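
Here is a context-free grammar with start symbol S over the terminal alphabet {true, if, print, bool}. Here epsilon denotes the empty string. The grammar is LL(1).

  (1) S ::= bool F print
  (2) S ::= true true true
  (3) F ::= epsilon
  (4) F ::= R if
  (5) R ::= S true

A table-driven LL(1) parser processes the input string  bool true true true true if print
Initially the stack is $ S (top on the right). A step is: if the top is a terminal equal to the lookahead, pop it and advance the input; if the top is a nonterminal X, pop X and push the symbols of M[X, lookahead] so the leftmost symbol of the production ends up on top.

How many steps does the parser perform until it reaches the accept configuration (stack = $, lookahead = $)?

step 1: stack=$ S  input=bool true true true true if print $  — expand S ::= bool F print
step 2: stack=$ print F bool  input=bool true true true true if print $  — match bool
step 3: stack=$ print F  input=true true true true if print $  — expand F ::= R if
step 4: stack=$ print if R  input=true true true true if print $  — expand R ::= S true
step 5: stack=$ print if true S  input=true true true true if print $  — expand S ::= true true true
step 6: stack=$ print if true true true true  input=true true true true if print $  — match true
step 7: stack=$ print if true true true  input=true true true if print $  — match true
step 8: stack=$ print if true true  input=true true if print $  — match true
step 9: stack=$ print if true  input=true if print $  — match true
step 10: stack=$ print if  input=if print $  — match if
step 11: stack=$ print  input=print $  — match print
Accept reached after 11 steps.

11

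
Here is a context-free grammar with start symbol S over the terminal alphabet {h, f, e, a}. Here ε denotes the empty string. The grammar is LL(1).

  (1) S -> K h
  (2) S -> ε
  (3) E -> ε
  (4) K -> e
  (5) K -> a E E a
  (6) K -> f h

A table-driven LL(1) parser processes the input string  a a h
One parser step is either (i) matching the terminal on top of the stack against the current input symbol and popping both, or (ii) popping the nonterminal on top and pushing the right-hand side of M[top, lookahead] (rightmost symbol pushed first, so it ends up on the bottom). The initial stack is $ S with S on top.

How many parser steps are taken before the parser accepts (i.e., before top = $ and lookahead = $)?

     Stack        Input    Action
  1  $ S          a a h $  expand S -> K h
  2  $ h K        a a h $  expand K -> a E E a
  3  $ h a E E a  a a h $  match a
  4  $ h a E E    a h $    expand E -> ε
  5  $ h a E      a h $    expand E -> ε
  6  $ h a        a h $    match a
  7  $ h          h $      match h
Accept reached after 7 steps.

7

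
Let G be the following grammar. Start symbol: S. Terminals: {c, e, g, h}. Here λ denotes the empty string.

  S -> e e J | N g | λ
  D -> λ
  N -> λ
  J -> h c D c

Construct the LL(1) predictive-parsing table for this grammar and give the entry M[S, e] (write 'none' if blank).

S -> e e J

FIRST(D): from D->λ we get {λ}. So FIRST(D) = {λ}.
FIRST(N): from N->λ we get {λ}. So FIRST(N) = {λ}.
FIRST(J): from J->h c D c we get {h}. So FIRST(J) = {h}.
FIRST(S): from S->e e J we get {e}; from S->N g we get {g}; from S->λ we get {λ}. So FIRST(S) = {λ, e, g}.
FOLLOW(S) includes $ since S is the start symbol.
FOLLOW(S): S appears on no right-hand side. Thus FOLLOW(S) = {$}.
For S -> e e J: FIRST(e e J) = {e}, so it goes in M[S, t] for t ∈ {e}.
For S -> N g: FIRST(N g) = {g}, so it goes in M[S, t] for t ∈ {g}.
For S -> λ: FIRST(λ) = {λ}, so it goes in M[S, t] for t ∈ {}; since λ ∈ FIRST, also for every t ∈ FOLLOW(S) = {$}.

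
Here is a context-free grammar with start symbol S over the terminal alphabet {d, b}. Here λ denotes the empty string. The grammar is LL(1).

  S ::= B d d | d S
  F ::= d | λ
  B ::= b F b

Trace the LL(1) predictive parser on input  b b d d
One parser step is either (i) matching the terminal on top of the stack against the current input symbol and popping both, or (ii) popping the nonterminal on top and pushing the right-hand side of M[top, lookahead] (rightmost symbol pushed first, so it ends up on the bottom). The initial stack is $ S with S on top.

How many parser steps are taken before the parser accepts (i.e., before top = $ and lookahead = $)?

7

     Stack        Input      Action
  1  $ S          b b d d $  expand S ::= B d d
  2  $ d d B      b b d d $  expand B ::= b F b
  3  $ d d b F b  b b d d $  match b
  4  $ d d b F    b d d $    expand F ::= λ
  5  $ d d b      b d d $    match b
  6  $ d d        d d $      match d
  7  $ d          d $        match d
Accept reached after 7 steps.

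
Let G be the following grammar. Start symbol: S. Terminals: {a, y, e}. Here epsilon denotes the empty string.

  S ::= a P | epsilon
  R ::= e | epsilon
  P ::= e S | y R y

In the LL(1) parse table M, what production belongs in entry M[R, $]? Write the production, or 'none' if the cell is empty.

FIRST(S) = {epsilon, a}
FIRST(R) = {epsilon, e}
FIRST(P) = {e, y}
FOLLOW(S) includes $ since S is the start symbol.
FOLLOW(R): in P::=y R y, R is followed by y with FIRST {y}. Thus FOLLOW(R) = {y}.
For R ::= e: FIRST(e) = {e}, so it goes in M[R, t] for t ∈ {e}.
For R ::= epsilon: FIRST(epsilon) = {epsilon}, so it goes in M[R, t] for t ∈ {}; since epsilon ∈ FIRST, also for every t ∈ FOLLOW(R) = {y}.
None of these place a production in M[R, $].

none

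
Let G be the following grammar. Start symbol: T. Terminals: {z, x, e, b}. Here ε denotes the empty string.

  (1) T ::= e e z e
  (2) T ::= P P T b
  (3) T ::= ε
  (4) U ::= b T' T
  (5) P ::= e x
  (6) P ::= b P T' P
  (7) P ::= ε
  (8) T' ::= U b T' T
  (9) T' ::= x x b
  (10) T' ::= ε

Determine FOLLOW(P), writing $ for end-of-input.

FIRST(U) = {b}
FIRST(P) = {ε, b, e}
FIRST(T) = {ε, b, e}  (via P P T b)
FIRST(T') = {ε, b, x}  (via U b T' T)
FOLLOW(T) includes $ since T is the start symbol.
FOLLOW(U): in T'::=U b T' T, U is followed by b T' T with FIRST {b}. Thus FOLLOW(U) = {b}.
FOLLOW(P): in T::=P P T b (occurrence 1), P is followed by P T b with FIRST {b, e}; in T::=P P T b (occurrence 2), P is followed by T b with FIRST {b, e}; in P::=b P T' P (occurrence 1), P is followed by T' P with FIRST {ε, b, e, x}; in P::=b P T' P (occurrence 1), the suffix after P is nullable (adds nothing new); in P::=b P T' P (occurrence 2), the suffix after P is empty (adds nothing new). Thus FOLLOW(P) = {b, e, x}.
FOLLOW(T'): in U::=b T' T, T' is followed by T with FIRST {ε, b, e}; in U::=b T' T, the suffix after T' is nullable, so FOLLOW(T') ⊇ FOLLOW(U) = {b}; in P::=b P T' P, T' is followed by P with FIRST {ε, b, e}; in P::=b P T' P, the suffix after T' is nullable, so FOLLOW(T') ⊇ FOLLOW(P) = {b, e, x}; in T'::=U b T' T, T' is followed by T with FIRST {ε, b, e}; in T'::=U b T' T, the suffix after T' is nullable (adds nothing new). Thus FOLLOW(T') = {b, e, x}.
FOLLOW(T): in T::=P P T b, T is followed by b with FIRST {b}; in U::=b T' T, the suffix after T is empty, so FOLLOW(T) ⊇ FOLLOW(U) = {b}; in T'::=U b T' T, the suffix after T is empty, so FOLLOW(T) ⊇ FOLLOW(T') = {b, e, x}. Thus FOLLOW(T) = {$, b, e, x}.

{b, e, x}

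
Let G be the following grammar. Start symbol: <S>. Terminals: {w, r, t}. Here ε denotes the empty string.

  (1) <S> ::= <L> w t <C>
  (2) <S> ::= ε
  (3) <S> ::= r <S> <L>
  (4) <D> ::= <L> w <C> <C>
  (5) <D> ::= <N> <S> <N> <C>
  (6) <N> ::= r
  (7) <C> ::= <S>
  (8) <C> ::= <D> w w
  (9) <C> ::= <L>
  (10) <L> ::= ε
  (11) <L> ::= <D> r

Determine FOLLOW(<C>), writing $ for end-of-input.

{$, r, w}

FIRST(<N>) = {r}
FIRST(<S>) = {ε, r, w}  (via <L> w t <C>)
FIRST(<D>) = {r, w}  (via <L> w <C> <C>, <N> <S> <N> <C>)
FIRST(<L>) = {ε, r, w}  (via <D> r)
FIRST(<C>) = {ε, r, w}  (via <S>, <D> w w, <L>)
FOLLOW(<S>) includes $ since <S> is the start symbol.
FOLLOW(<D>): in <C>::=<D> w w, <D> is followed by w w with FIRST {w}; in <L>::=<D> r, <D> is followed by r with FIRST {r}. Thus FOLLOW(<D>) = {r, w}.
FOLLOW(<N>): in <D>::=<N> <S> <N> <C> (occurrence 1), <N> is followed by <S> <N> <C> with FIRST {r, w}; in <D>::=<N> <S> <N> <C> (occurrence 2), <N> is followed by <C> with FIRST {ε, r, w}; in <D>::=<N> <S> <N> <C> (occurrence 2), the suffix after <N> is nullable, so FOLLOW(<N>) ⊇ FOLLOW(<D>) = {r, w}. Thus FOLLOW(<N>) = {r, w}.
FOLLOW(<S>): in <S>::=r <S> <L>, <S> is followed by <L> with FIRST {ε, r, w}; in <S>::=r <S> <L>, the suffix after <S> is nullable (adds nothing new); in <D>::=<N> <S> <N> <C>, <S> is followed by <N> <C> with FIRST {r}; in <C>::=<S>, the suffix after <S> is empty, so FOLLOW(<S>) ⊇ FOLLOW(<C>) = {$, r, w}. Thus FOLLOW(<S>) = {$, r, w}.
FOLLOW(<C>): in <S>::=<L> w t <C>, the suffix after <C> is empty, so FOLLOW(<C>) ⊇ FOLLOW(<S>) = {$, r, w}; in <D>::=<L> w <C> <C> (occurrence 1), <C> is followed by <C> with FIRST {ε, r, w}; in <D>::=<L> w <C> <C> (occurrence 1), the suffix after <C> is nullable, so FOLLOW(<C>) ⊇ FOLLOW(<D>) = {r, w}; in <D>::=<L> w <C> <C> (occurrence 2), the suffix after <C> is empty, so FOLLOW(<C>) ⊇ FOLLOW(<D>) = {r, w}; in <D>::=<N> <S> <N> <C>, the suffix after <C> is empty, so FOLLOW(<C>) ⊇ FOLLOW(<D>) = {r, w}. Thus FOLLOW(<C>) = {$, r, w}.
FOLLOW(<L>): in <S>::=<L> w t <C>, <L> is followed by w t <C> with FIRST {w}; in <S>::=r <S> <L>, the suffix after <L> is empty, so FOLLOW(<L>) ⊇ FOLLOW(<S>) = {$, r, w}; in <D>::=<L> w <C> <C>, <L> is followed by w <C> <C> with FIRST {w}; in <C>::=<L>, the suffix after <L> is empty, so FOLLOW(<L>) ⊇ FOLLOW(<C>) = {$, r, w}. Thus FOLLOW(<L>) = {$, r, w}.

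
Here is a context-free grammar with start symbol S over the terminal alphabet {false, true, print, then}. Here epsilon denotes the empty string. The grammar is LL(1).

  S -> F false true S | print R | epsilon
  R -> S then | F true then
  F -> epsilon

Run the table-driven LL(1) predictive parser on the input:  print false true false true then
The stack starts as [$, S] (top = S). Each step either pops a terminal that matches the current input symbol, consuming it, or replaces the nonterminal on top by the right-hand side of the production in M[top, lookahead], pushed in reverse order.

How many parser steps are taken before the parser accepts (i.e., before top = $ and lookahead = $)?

13

step 1: stack=$ S  input=print false true false true then $  — expand S -> print R
step 2: stack=$ R print  input=print false true false true then $  — match print
step 3: stack=$ R  input=false true false true then $  — expand R -> S then
step 4: stack=$ then S  input=false true false true then $  — expand S -> F false true S
step 5: stack=$ then S true false F  input=false true false true then $  — expand F -> epsilon
step 6: stack=$ then S true false  input=false true false true then $  — match false
step 7: stack=$ then S true  input=true false true then $  — match true
step 8: stack=$ then S  input=false true then $  — expand S -> F false true S
step 9: stack=$ then S true false F  input=false true then $  — expand F -> epsilon
step 10: stack=$ then S true false  input=false true then $  — match false
step 11: stack=$ then S true  input=true then $  — match true
step 12: stack=$ then S  input=then $  — expand S -> epsilon
step 13: stack=$ then  input=then $  — match then
Accept reached after 13 steps.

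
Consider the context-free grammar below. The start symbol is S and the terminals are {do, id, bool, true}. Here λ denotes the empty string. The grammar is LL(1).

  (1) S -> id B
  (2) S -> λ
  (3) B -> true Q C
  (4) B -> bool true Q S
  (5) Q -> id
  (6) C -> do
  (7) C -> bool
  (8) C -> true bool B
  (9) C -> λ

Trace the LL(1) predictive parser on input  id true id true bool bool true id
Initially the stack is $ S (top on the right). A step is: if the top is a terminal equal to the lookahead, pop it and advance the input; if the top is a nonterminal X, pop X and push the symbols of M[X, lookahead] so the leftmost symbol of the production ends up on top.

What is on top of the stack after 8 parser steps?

step 1: stack=$ S  input=id true id true bool bool true id $  — expand S -> id B
step 2: stack=$ B id  input=id true id true bool bool true id $  — match id
step 3: stack=$ B  input=true id true bool bool true id $  — expand B -> true Q C
step 4: stack=$ C Q true  input=true id true bool bool true id $  — match true
step 5: stack=$ C Q  input=id true bool bool true id $  — expand Q -> id
step 6: stack=$ C id  input=id true bool bool true id $  — match id
step 7: stack=$ C  input=true bool bool true id $  — expand C -> true bool B
step 8: stack=$ B bool true  input=true bool bool true id $  — match true
Stack after step 8: $ B bool (top = bool).

bool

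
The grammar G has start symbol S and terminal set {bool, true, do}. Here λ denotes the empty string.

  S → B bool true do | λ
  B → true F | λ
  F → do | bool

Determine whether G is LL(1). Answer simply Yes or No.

FIRST(S) = {λ, bool, true}
FIRST(B) = {λ, true}
FIRST(F) = {bool, do}
FOLLOW(S) = {$}
FOLLOW(B) = {bool}
FOLLOW(F) = {bool}
Each cell of M receives at most one production.

Yes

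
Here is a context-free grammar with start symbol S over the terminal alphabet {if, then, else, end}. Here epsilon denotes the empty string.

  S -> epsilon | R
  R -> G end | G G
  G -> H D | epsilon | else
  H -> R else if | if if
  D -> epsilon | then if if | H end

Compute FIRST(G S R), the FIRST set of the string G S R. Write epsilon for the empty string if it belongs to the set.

FIRST(S) = {epsilon, else, end, if}  (via R)
FIRST(R) = {epsilon, else, end, if}  (via G end, G G)
FIRST(H) = {else, end, if}  (via R else if)
FIRST(G) = {epsilon, else, end, if}  (via H D)
FIRST(D) = {epsilon, else, end, if, then}  (via H end)
FIRST(G S R): take FIRST of each symbol in turn, carrying on past any symbol whose FIRST contains epsilon; result {epsilon, else, end, if}.

{epsilon, else, end, if}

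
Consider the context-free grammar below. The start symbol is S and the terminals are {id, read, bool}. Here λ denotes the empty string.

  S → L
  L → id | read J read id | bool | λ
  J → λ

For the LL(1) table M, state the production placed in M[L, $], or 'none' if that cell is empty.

L → λ

FIRST(L): from L→id we get {id}; from L→read J read id we get {read}; from L→bool we get {bool}; from L→λ we get {λ}. So FIRST(L) = {λ, bool, id, read}.
FIRST(J): from J→λ we get {λ}. So FIRST(J) = {λ}.
FIRST(S): from S→L we get {λ, bool, id, read}. So FIRST(S) = {λ, bool, id, read}.
FOLLOW(S) includes $ since S is the start symbol.
FOLLOW(S): S appears on no right-hand side. Thus FOLLOW(S) = {$}.
FOLLOW(L): in S→L, the suffix after L is empty, so FOLLOW(L) ⊇ FOLLOW(S) = {$}. Thus FOLLOW(L) = {$}.
For L → id: FIRST(id) = {id}, so it goes in M[L, t] for t ∈ {id}.
For L → read J read id: FIRST(read J read id) = {read}, so it goes in M[L, t] for t ∈ {read}.
For L → bool: FIRST(bool) = {bool}, so it goes in M[L, t] for t ∈ {bool}.
For L → λ: FIRST(λ) = {λ}, so it goes in M[L, t] for t ∈ {}; since λ ∈ FIRST, also for every t ∈ FOLLOW(L) = {$}.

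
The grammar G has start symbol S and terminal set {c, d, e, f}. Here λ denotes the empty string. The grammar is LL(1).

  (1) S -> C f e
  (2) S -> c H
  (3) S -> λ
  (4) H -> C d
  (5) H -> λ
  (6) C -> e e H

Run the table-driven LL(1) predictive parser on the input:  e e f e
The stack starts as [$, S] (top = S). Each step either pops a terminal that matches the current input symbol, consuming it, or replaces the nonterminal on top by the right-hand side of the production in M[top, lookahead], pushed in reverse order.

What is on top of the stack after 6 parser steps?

step 1: stack=$ S  input=e e f e $  — expand S -> C f e
step 2: stack=$ e f C  input=e e f e $  — expand C -> e e H
step 3: stack=$ e f H e e  input=e e f e $  — match e
step 4: stack=$ e f H e  input=e f e $  — match e
step 5: stack=$ e f H  input=f e $  — expand H -> λ
step 6: stack=$ e f  input=f e $  — match f
Stack after step 6: $ e (top = e).

e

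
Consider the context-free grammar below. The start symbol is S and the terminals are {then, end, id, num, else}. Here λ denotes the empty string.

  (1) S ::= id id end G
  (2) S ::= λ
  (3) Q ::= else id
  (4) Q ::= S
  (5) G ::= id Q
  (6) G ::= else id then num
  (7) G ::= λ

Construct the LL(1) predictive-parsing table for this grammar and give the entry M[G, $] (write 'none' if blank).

G ::= λ

FIRST(S) = {λ, id}
FIRST(G) = {λ, else, id}
FIRST(Q) = {λ, else, id}  (via S)
FOLLOW(S) includes $ since S is the start symbol.
FOLLOW(S): in Q::=S, the suffix after S is empty, so FOLLOW(S) ⊇ FOLLOW(Q) = {$}. Thus FOLLOW(S) = {$}.
FOLLOW(G): in S::=id id end G, the suffix after G is empty, so FOLLOW(G) ⊇ FOLLOW(S) = {$}. Thus FOLLOW(G) = {$}.
For G ::= id Q: FIRST(id Q) = {id}, so it goes in M[G, t] for t ∈ {id}.
For G ::= else id then num: FIRST(else id then num) = {else}, so it goes in M[G, t] for t ∈ {else}.
For G ::= λ: FIRST(λ) = {λ}, so it goes in M[G, t] for t ∈ {}; since λ ∈ FIRST, also for every t ∈ FOLLOW(G) = {$}.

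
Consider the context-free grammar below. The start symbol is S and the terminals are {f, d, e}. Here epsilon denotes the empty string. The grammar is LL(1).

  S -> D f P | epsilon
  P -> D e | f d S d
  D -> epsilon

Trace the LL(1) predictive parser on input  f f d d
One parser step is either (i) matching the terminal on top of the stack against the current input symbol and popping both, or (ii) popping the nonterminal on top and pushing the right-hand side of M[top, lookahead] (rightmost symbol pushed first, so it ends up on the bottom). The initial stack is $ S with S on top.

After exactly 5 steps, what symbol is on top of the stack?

     Stack      Input      Action
  1  $ S        f f d d $  expand S -> D f P
  2  $ P f D    f f d d $  expand D -> epsilon
  3  $ P f      f f d d $  match f
  4  $ P        f d d $    expand P -> f d S d
  5  $ d S d f  f d d $    match f
Stack after step 5: $ d S d (top = d).

d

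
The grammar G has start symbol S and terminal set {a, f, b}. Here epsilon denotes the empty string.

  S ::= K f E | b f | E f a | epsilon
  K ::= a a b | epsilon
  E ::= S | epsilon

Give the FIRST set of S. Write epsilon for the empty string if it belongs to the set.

FIRST(K): from K::=a a b we get {a}; from K::=epsilon we get {epsilon}. So FIRST(K) = {epsilon, a}.
FIRST(S): from S::=K f E we get {a, f}; from S::=b f we get {b}; from S::=E f a we get {a, b, f}; from S::=epsilon we get {epsilon}. So FIRST(S) = {epsilon, a, b, f}.
FIRST(E): from E::=S we get {epsilon, a, b, f}; from E::=epsilon we get {epsilon}. So FIRST(E) = {epsilon, a, b, f}.

{epsilon, a, b, f}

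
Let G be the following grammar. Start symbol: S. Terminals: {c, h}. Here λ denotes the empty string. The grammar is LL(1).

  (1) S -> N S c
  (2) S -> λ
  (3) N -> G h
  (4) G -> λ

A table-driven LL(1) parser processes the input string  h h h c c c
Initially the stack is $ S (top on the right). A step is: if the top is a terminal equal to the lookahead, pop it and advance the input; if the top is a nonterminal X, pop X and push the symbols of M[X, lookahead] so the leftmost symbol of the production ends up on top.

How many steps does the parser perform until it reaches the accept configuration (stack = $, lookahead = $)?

16

step 1: stack=$ S  input=h h h c c c $  — expand S -> N S c
step 2: stack=$ c S N  input=h h h c c c $  — expand N -> G h
step 3: stack=$ c S h G  input=h h h c c c $  — expand G -> λ
step 4: stack=$ c S h  input=h h h c c c $  — match h
step 5: stack=$ c S  input=h h c c c $  — expand S -> N S c
step 6: stack=$ c c S N  input=h h c c c $  — expand N -> G h
step 7: stack=$ c c S h G  input=h h c c c $  — expand G -> λ
step 8: stack=$ c c S h  input=h h c c c $  — match h
step 9: stack=$ c c S  input=h c c c $  — expand S -> N S c
step 10: stack=$ c c c S N  input=h c c c $  — expand N -> G h
step 11: stack=$ c c c S h G  input=h c c c $  — expand G -> λ
step 12: stack=$ c c c S h  input=h c c c $  — match h
step 13: stack=$ c c c S  input=c c c $  — expand S -> λ
step 14: stack=$ c c c  input=c c c $  — match c
step 15: stack=$ c c  input=c c $  — match c
step 16: stack=$ c  input=c $  — match c
Accept reached after 16 steps.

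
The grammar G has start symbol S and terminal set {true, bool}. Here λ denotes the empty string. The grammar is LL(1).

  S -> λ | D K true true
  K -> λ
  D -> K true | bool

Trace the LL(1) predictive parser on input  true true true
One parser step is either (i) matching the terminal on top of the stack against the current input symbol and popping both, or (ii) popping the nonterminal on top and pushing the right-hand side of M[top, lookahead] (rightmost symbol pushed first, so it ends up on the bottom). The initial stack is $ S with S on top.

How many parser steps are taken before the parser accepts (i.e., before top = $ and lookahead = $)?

step 1: stack=$ S  input=true true true $  — expand S -> D K true true
step 2: stack=$ true true K D  input=true true true $  — expand D -> K true
step 3: stack=$ true true K true K  input=true true true $  — expand K -> λ
step 4: stack=$ true true K true  input=true true true $  — match true
step 5: stack=$ true true K  input=true true $  — expand K -> λ
step 6: stack=$ true true  input=true true $  — match true
step 7: stack=$ true  input=true $  — match true
Accept reached after 7 steps.

7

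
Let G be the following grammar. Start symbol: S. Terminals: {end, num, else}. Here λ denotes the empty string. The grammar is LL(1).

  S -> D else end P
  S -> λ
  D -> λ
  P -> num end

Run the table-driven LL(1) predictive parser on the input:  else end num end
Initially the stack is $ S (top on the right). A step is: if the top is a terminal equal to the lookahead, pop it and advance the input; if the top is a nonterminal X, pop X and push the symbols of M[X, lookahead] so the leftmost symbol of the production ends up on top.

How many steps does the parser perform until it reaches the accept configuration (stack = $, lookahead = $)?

7

step 1: stack=$ S  input=else end num end $  — expand S -> D else end P
step 2: stack=$ P end else D  input=else end num end $  — expand D -> λ
step 3: stack=$ P end else  input=else end num end $  — match else
step 4: stack=$ P end  input=end num end $  — match end
step 5: stack=$ P  input=num end $  — expand P -> num end
step 6: stack=$ end num  input=num end $  — match num
step 7: stack=$ end  input=end $  — match end
Accept reached after 7 steps.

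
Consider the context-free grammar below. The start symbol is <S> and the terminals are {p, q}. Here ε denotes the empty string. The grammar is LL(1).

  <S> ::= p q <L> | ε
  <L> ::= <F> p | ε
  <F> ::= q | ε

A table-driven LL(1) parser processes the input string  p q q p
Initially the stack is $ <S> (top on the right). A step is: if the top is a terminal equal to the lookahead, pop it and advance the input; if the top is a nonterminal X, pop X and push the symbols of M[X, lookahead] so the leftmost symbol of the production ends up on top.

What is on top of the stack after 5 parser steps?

q

     Stack      Input      Action
  1  $ <S>      p q q p $  expand <S> ::= p q <L>
  2  $ <L> q p  p q q p $  match p
  3  $ <L> q    q q p $    match q
  4  $ <L>      q p $      expand <L> ::= <F> p
  5  $ p <F>    q p $      expand <F> ::= q
Stack after step 5: $ p q (top = q).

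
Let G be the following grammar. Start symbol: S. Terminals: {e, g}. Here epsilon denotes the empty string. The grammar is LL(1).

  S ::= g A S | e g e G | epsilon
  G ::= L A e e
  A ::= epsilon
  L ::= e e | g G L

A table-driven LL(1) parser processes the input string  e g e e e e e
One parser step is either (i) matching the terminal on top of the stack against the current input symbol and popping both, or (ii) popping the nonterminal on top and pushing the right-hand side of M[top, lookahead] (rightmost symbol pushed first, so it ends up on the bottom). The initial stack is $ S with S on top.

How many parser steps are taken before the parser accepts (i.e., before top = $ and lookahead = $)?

11

      Stack        Input            Action
   1  $ S          e g e e e e e $  expand S ::= e g e G
   2  $ G e g e    e g e e e e e $  match e
   3  $ G e g      g e e e e e $    match g
   4  $ G e        e e e e e $      match e
   5  $ G          e e e e $        expand G ::= L A e e
   6  $ e e A L    e e e e $        expand L ::= e e
   7  $ e e A e e  e e e e $        match e
   8  $ e e A e    e e e $          match e
   9  $ e e A      e e $            expand A ::= epsilon
  10  $ e e        e e $            match e
  11  $ e          e $              match e
Accept reached after 11 steps.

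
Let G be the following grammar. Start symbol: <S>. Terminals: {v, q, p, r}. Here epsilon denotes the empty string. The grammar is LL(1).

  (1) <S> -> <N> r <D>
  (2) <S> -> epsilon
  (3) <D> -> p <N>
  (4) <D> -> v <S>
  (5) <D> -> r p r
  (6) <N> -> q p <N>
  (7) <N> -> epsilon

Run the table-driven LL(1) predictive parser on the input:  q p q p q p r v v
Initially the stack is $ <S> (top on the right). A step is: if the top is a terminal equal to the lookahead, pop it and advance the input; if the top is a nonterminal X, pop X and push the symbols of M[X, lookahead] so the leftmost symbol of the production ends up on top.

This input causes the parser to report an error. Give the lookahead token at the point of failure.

step 1: stack=$ <S>  input=q p q p q p r v v $  — expand <S> -> <N> r <D>
step 2: stack=$ <D> r <N>  input=q p q p q p r v v $  — expand <N> -> q p <N>
step 3: stack=$ <D> r <N> p q  input=q p q p q p r v v $  — match q
step 4: stack=$ <D> r <N> p  input=p q p q p r v v $  — match p
step 5: stack=$ <D> r <N>  input=q p q p r v v $  — expand <N> -> q p <N>
step 6: stack=$ <D> r <N> p q  input=q p q p r v v $  — match q
step 7: stack=$ <D> r <N> p  input=p q p r v v $  — match p
step 8: stack=$ <D> r <N>  input=q p r v v $  — expand <N> -> q p <N>
step 9: stack=$ <D> r <N> p q  input=q p r v v $  — match q
step 10: stack=$ <D> r <N> p  input=p r v v $  — match p
step 11: stack=$ <D> r <N>  input=r v v $  — expand <N> -> epsilon
step 12: stack=$ <D> r  input=r v v $  — match r
step 13: stack=$ <D>  input=v v $  — expand <D> -> v <S>
step 14: stack=$ <S> v  input=v v $  — match v
step 15: stack=$ <S>  input=v $  — error: M[<S>, v] is empty

v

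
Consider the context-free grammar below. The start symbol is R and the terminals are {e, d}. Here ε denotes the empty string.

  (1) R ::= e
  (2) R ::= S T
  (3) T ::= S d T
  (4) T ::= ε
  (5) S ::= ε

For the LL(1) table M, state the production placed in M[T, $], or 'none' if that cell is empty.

T ::= ε

FIRST(S) = {ε}
FIRST(T) = {ε, d}  (via S d T)
FIRST(R) = {ε, d, e}  (via S T)
FOLLOW(R) includes $ since R is the start symbol.
FOLLOW(R): R appears on no right-hand side. Thus FOLLOW(R) = {$}.
FOLLOW(T): in R::=S T, the suffix after T is empty, so FOLLOW(T) ⊇ FOLLOW(R) = {$}; in T::=S d T, the suffix after T is empty (adds nothing new). Thus FOLLOW(T) = {$}.
For T ::= S d T: FIRST(S d T) = {d}, so it goes in M[T, t] for t ∈ {d}.
For T ::= ε: FIRST(ε) = {ε}, so it goes in M[T, t] for t ∈ {}; since ε ∈ FIRST, also for every t ∈ FOLLOW(T) = {$}.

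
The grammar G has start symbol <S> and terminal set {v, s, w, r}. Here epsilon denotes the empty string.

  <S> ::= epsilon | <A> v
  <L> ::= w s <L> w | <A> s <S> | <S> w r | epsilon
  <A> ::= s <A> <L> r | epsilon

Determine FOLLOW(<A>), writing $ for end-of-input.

FIRST(<A>): from <A>::=s <A> <L> r we get {s}; from <A>::=epsilon we get {epsilon}. So FIRST(<A>) = {epsilon, s}.
FIRST(<S>): from <S>::=epsilon we get {epsilon}; from <S>::=<A> v we get {s, v}. So FIRST(<S>) = {epsilon, s, v}.
FIRST(<L>): from <L>::=w s <L> w we get {w}; from <L>::=<A> s <S> we get {s}; from <L>::=<S> w r we get {s, v, w}; from <L>::=epsilon we get {epsilon}. So FIRST(<L>) = {epsilon, s, v, w}.
FOLLOW(<S>) includes $ since <S> is the start symbol.
FOLLOW(<L>): in <L>::=w s <L> w, <L> is followed by w with FIRST {w}; in <A>::=s <A> <L> r, <L> is followed by r with FIRST {r}. Thus FOLLOW(<L>) = {r, w}.
FOLLOW(<S>): in <L>::=<A> s <S>, the suffix after <S> is empty, so FOLLOW(<S>) ⊇ FOLLOW(<L>) = {r, w}; in <L>::=<S> w r, <S> is followed by w r with FIRST {w}. Thus FOLLOW(<S>) = {$, r, w}.
FOLLOW(<A>): in <S>::=<A> v, <A> is followed by v with FIRST {v}; in <L>::=<A> s <S>, <A> is followed by s <S> with FIRST {s}; in <A>::=s <A> <L> r, <A> is followed by <L> r with FIRST {r, s, v, w}. Thus FOLLOW(<A>) = {r, s, v, w}.

{r, s, v, w}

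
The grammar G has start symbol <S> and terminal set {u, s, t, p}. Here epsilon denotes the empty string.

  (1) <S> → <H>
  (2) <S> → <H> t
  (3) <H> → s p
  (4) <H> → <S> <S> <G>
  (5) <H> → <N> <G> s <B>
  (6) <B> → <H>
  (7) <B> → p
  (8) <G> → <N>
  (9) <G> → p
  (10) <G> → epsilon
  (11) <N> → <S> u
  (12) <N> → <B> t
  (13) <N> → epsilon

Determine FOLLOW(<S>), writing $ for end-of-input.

FIRST(<S>) = {p, s}  (via <H>, <H> t)
FIRST(<H>) = {p, s}  (via <S> <S> <G>, <N> <G> s <B>)
FIRST(<B>) = {p, s}  (via <H>)
FIRST(<N>) = {epsilon, p, s}  (via <S> u, <B> t)
FIRST(<G>) = {epsilon, p, s}  (via <N>)
FOLLOW(<S>) includes $ since <S> is the start symbol.
FOLLOW(<S>): in <H>→<S> <S> <G> (occurrence 1), <S> is followed by <S> <G> with FIRST {p, s}; in <H>→<S> <S> <G> (occurrence 2), <S> is followed by <G> with FIRST {epsilon, p, s}; in <H>→<S> <S> <G> (occurrence 2), the suffix after <S> is nullable, so FOLLOW(<S>) ⊇ FOLLOW(<H>) = {$, p, s, t, u}; in <N>→<S> u, <S> is followed by u with FIRST {u}. Thus FOLLOW(<S>) = {$, p, s, t, u}.
FOLLOW(<H>): in <S>→<H>, the suffix after <H> is empty, so FOLLOW(<H>) ⊇ FOLLOW(<S>) = {$, p, s, t, u}; in <S>→<H> t, <H> is followed by t with FIRST {t}; in <B>→<H>, the suffix after <H> is empty, so FOLLOW(<H>) ⊇ FOLLOW(<B>) = {$, p, s, t, u}. Thus FOLLOW(<H>) = {$, p, s, t, u}.
FOLLOW(<B>): in <H>→<N> <G> s <B>, the suffix after <B> is empty, so FOLLOW(<B>) ⊇ FOLLOW(<H>) = {$, p, s, t, u}; in <N>→<B> t, <B> is followed by t with FIRST {t}. Thus FOLLOW(<B>) = {$, p, s, t, u}.
FOLLOW(<G>): in <H>→<S> <S> <G>, the suffix after <G> is empty, so FOLLOW(<G>) ⊇ FOLLOW(<H>) = {$, p, s, t, u}; in <H>→<N> <G> s <B>, <G> is followed by s <B> with FIRST {s}. Thus FOLLOW(<G>) = {$, p, s, t, u}.
FOLLOW(<N>): in <H>→<N> <G> s <B>, <N> is followed by <G> s <B> with FIRST {p, s}; in <G>→<N>, the suffix after <N> is empty, so FOLLOW(<N>) ⊇ FOLLOW(<G>) = {$, p, s, t, u}. Thus FOLLOW(<N>) = {$, p, s, t, u}.

{$, p, s, t, u}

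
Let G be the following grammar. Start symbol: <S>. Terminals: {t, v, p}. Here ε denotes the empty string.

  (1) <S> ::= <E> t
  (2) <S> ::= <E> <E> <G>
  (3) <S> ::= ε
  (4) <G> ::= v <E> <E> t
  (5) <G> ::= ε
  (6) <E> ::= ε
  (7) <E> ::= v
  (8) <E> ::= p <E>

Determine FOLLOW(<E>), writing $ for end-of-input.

{$, p, t, v}

FIRST(<G>) = {ε, v}
FIRST(<E>) = {ε, p, v}
FIRST(<S>) = {ε, p, t, v}  (via <E> t, <E> <E> <G>)
FOLLOW(<S>) includes $ since <S> is the start symbol.
FOLLOW(<S>): <S> appears on no right-hand side. Thus FOLLOW(<S>) = {$}.
FOLLOW(<G>): in <S>::=<E> <E> <G>, the suffix after <G> is empty, so FOLLOW(<G>) ⊇ FOLLOW(<S>) = {$}. Thus FOLLOW(<G>) = {$}.
FOLLOW(<E>): in <S>::=<E> t, <E> is followed by t with FIRST {t}; in <S>::=<E> <E> <G> (occurrence 1), <E> is followed by <E> <G> with FIRST {ε, p, v}; in <S>::=<E> <E> <G> (occurrence 1), the suffix after <E> is nullable, so FOLLOW(<E>) ⊇ FOLLOW(<S>) = {$}; in <S>::=<E> <E> <G> (occurrence 2), <E> is followed by <G> with FIRST {ε, v}; in <S>::=<E> <E> <G> (occurrence 2), the suffix after <E> is nullable, so FOLLOW(<E>) ⊇ FOLLOW(<S>) = {$}; in <G>::=v <E> <E> t (occurrence 1), <E> is followed by <E> t with FIRST {p, t, v}; in <G>::=v <E> <E> t (occurrence 2), <E> is followed by t with FIRST {t}; in <E>::=p <E>, the suffix after <E> is empty (adds nothing new). Thus FOLLOW(<E>) = {$, p, t, v}.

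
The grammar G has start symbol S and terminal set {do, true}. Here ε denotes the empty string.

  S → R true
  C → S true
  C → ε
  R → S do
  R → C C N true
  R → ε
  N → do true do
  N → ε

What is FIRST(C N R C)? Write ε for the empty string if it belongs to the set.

FIRST(N) = {ε, do}
FIRST(S) = {do, true}  (via R true)
FIRST(C) = {ε, do, true}  (via S true)
FIRST(R) = {ε, do, true}  (via S do, C C N true)
FIRST(C N R C): take FIRST of each symbol in turn, carrying on past any symbol whose FIRST contains ε; result {ε, do, true}.

{ε, do, true}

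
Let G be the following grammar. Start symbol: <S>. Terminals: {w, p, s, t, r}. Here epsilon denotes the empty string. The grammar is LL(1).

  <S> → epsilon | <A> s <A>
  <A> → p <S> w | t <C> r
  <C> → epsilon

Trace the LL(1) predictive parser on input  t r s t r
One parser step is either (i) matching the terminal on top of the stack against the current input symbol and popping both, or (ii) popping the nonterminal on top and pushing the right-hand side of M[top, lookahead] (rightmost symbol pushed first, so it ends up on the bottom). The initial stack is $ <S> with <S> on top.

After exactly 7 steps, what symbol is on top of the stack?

t

     Stack            Input        Action
  1  $ <S>            t r s t r $  expand <S> → <A> s <A>
  2  $ <A> s <A>      t r s t r $  expand <A> → t <C> r
  3  $ <A> s r <C> t  t r s t r $  match t
  4  $ <A> s r <C>    r s t r $    expand <C> → epsilon
  5  $ <A> s r        r s t r $    match r
  6  $ <A> s          s t r $      match s
  7  $ <A>            t r $        expand <A> → t <C> r
Stack after step 7: $ r <C> t (top = t).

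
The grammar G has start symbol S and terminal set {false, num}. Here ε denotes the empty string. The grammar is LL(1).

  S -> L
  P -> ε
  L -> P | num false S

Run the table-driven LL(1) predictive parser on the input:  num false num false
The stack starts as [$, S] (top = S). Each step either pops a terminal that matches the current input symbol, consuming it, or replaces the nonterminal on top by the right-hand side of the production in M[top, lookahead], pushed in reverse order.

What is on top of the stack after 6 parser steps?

step 1: stack=$ S  input=num false num false $  — expand S -> L
step 2: stack=$ L  input=num false num false $  — expand L -> num false S
step 3: stack=$ S false num  input=num false num false $  — match num
step 4: stack=$ S false  input=false num false $  — match false
step 5: stack=$ S  input=num false $  — expand S -> L
step 6: stack=$ L  input=num false $  — expand L -> num false S
Stack after step 6: $ S false num (top = num).

num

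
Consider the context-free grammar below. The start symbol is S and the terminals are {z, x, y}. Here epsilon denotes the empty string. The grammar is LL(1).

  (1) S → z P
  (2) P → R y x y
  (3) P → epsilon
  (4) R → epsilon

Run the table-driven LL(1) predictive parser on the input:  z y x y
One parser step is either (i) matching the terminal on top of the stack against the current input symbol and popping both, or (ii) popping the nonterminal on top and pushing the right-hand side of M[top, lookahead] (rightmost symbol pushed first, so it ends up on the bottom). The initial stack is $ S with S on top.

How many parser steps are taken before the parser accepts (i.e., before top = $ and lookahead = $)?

     Stack      Input      Action
  1  $ S        z y x y $  expand S → z P
  2  $ P z      z y x y $  match z
  3  $ P        y x y $    expand P → R y x y
  4  $ y x y R  y x y $    expand R → epsilon
  5  $ y x y    y x y $    match y
  6  $ y x      x y $      match x
  7  $ y        y $        match y
Accept reached after 7 steps.

7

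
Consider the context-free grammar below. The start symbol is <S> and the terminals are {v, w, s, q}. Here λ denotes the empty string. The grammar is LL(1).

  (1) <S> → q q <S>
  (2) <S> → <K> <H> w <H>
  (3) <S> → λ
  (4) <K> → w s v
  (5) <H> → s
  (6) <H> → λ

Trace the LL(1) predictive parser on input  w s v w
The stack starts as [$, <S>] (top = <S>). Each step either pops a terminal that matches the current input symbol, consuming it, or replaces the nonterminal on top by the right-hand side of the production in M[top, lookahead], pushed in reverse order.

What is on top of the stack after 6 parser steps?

step 1: stack=$ <S>  input=w s v w $  — expand <S> → <K> <H> w <H>
step 2: stack=$ <H> w <H> <K>  input=w s v w $  — expand <K> → w s v
step 3: stack=$ <H> w <H> v s w  input=w s v w $  — match w
step 4: stack=$ <H> w <H> v s  input=s v w $  — match s
step 5: stack=$ <H> w <H> v  input=v w $  — match v
step 6: stack=$ <H> w <H>  input=w $  — expand <H> → λ
Stack after step 6: $ <H> w (top = w).

w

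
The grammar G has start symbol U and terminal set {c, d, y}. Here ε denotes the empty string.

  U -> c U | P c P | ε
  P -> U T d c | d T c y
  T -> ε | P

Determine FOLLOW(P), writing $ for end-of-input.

FIRST(U): from U->c U we get {c}; from U->P c P we get {c, d}; from U->ε we get {ε}. So FIRST(U) = {ε, c, d}.
FIRST(P): from P->U T d c we get {c, d}; from P->d T c y we get {d}. So FIRST(P) = {c, d}.
FIRST(T): from T->ε we get {ε}; from T->P we get {c, d}. So FIRST(T) = {ε, c, d}.
FOLLOW(U) includes $ since U is the start symbol.
FOLLOW(U): in U->c U, the suffix after U is empty (adds nothing new); in P->U T d c, U is followed by T d c with FIRST {c, d}. Thus FOLLOW(U) = {$, c, d}.
FOLLOW(T): in P->U T d c, T is followed by d c with FIRST {d}; in P->d T c y, T is followed by c y with FIRST {c}. Thus FOLLOW(T) = {c, d}.
FOLLOW(P): in U->P c P (occurrence 1), P is followed by c P with FIRST {c}; in U->P c P (occurrence 2), the suffix after P is empty, so FOLLOW(P) ⊇ FOLLOW(U) = {$, c, d}; in T->P, the suffix after P is empty, so FOLLOW(P) ⊇ FOLLOW(T) = {c, d}. Thus FOLLOW(P) = {$, c, d}.

{$, c, d}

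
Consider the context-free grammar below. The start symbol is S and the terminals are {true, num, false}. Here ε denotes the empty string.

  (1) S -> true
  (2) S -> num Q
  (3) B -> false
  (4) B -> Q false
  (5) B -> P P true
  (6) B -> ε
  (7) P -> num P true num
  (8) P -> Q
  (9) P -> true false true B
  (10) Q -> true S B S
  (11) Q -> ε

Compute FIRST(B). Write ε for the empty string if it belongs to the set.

FIRST(S) = {num, true}
FIRST(Q) = {ε, true}
FIRST(P) = {ε, num, true}  (via Q)
FIRST(B) = {ε, false, num, true}  (via Q false, P P true)

{ε, false, num, true}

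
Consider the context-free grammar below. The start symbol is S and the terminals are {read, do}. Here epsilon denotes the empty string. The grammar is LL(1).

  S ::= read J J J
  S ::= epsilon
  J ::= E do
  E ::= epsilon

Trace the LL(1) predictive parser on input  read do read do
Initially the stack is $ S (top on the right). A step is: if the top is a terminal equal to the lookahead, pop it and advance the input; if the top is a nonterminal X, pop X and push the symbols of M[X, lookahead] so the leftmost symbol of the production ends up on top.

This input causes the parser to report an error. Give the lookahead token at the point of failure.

read

step 1: stack=$ S  input=read do read do $  — expand S ::= read J J J
step 2: stack=$ J J J read  input=read do read do $  — match read
step 3: stack=$ J J J  input=do read do $  — expand J ::= E do
step 4: stack=$ J J do E  input=do read do $  — expand E ::= epsilon
step 5: stack=$ J J do  input=do read do $  — match do
step 6: stack=$ J J  input=read do $  — error: M[J, read] is empty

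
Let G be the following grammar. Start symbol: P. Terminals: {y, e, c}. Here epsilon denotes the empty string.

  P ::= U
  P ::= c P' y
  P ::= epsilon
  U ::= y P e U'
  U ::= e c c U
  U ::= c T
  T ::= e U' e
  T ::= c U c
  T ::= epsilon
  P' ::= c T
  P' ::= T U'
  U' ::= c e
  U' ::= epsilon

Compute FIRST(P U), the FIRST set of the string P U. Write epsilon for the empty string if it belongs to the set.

{c, e, y}

FIRST(U): from U::=y P e U' we get {y}; from U::=e c c U we get {e}; from U::=c T we get {c}. So FIRST(U) = {c, e, y}.
FIRST(T): from T::=e U' e we get {e}; from T::=c U c we get {c}; from T::=epsilon we get {epsilon}. So FIRST(T) = {epsilon, c, e}.
FIRST(U'): from U'::=c e we get {c}; from U'::=epsilon we get {epsilon}. So FIRST(U') = {epsilon, c}.
FIRST(P): from P::=U we get {c, e, y}; from P::=c P' y we get {c}; from P::=epsilon we get {epsilon}. So FIRST(P) = {epsilon, c, e, y}.
FIRST(P'): from P'::=c T we get {c}; from P'::=T U' we get {epsilon, c, e}. So FIRST(P') = {epsilon, c, e}.
FIRST(P U): take FIRST of each symbol in turn, carrying on past any symbol whose FIRST contains epsilon; result {c, e, y}.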